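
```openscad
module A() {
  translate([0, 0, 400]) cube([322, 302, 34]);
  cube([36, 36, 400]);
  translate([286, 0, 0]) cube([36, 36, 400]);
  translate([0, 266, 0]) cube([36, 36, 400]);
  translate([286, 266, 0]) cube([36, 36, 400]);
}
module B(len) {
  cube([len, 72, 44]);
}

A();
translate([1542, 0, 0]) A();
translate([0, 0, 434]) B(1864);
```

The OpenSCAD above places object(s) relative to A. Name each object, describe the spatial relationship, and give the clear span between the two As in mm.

Second stool starts at x = 1542; first ends at x = 322; clear span = 1542 − 322 = 1220 mm.

A is a stool. B is a beam. A beam spans the tops of two stools. The clear span between the two stools is 1220 mm.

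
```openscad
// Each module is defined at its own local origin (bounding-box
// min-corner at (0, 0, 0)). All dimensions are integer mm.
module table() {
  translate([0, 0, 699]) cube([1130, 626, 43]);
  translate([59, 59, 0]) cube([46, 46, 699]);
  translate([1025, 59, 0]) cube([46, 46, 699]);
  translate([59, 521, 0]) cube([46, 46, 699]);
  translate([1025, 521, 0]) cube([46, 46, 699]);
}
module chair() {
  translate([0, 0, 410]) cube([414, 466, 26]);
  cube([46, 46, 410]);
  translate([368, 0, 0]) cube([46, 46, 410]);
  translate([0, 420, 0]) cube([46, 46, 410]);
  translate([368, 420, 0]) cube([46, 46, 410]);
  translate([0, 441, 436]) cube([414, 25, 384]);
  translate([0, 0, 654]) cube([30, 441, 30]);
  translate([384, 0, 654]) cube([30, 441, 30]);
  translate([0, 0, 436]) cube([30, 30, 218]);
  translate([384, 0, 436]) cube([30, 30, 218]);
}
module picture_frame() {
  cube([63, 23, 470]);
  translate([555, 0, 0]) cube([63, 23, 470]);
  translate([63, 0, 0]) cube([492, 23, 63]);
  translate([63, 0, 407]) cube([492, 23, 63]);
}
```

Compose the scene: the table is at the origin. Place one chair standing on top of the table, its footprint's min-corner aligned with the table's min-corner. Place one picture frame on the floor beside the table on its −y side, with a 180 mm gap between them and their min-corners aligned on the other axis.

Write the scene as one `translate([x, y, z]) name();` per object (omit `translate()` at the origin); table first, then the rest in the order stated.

table();
translate([0, 0, 742]) chair();
translate([0, -203, 0]) picture_frame();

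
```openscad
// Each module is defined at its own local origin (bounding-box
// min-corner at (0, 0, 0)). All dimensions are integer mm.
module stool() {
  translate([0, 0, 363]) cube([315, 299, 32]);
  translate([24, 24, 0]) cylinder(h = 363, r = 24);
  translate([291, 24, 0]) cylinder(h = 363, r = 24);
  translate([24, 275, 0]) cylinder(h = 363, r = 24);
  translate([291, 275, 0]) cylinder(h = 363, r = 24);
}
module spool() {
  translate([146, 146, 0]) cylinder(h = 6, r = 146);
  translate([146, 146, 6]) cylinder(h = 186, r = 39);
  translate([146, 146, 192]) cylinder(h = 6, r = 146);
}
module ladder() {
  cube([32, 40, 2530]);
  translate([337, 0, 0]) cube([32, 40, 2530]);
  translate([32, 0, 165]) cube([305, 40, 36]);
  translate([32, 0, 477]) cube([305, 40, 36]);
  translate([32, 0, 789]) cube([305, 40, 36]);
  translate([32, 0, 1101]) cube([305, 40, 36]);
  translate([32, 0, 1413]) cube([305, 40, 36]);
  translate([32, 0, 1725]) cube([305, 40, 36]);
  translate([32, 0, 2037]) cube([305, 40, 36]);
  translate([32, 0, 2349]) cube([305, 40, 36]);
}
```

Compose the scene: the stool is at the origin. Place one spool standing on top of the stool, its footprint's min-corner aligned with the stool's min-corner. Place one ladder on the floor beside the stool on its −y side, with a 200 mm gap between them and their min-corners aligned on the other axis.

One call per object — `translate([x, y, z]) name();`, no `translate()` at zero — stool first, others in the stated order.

stool();
translate([0, 0, 395]) spool();
translate([0, -240, 0]) ladder();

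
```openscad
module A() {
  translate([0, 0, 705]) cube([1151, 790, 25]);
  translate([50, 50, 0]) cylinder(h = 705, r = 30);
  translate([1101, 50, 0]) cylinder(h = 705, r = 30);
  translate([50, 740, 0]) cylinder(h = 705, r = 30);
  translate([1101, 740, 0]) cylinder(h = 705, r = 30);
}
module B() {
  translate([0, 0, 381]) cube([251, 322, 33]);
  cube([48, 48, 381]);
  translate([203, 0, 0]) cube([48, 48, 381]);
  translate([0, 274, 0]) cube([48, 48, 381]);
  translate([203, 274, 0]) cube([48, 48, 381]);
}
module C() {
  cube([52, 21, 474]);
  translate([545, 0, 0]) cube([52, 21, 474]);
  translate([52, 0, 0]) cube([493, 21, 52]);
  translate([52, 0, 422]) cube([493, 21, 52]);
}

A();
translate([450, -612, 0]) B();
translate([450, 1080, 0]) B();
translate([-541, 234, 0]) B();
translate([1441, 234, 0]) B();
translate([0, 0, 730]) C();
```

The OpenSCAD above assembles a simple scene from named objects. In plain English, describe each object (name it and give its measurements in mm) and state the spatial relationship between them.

A is a table with a 1151×790 mm rectangular top, 25 mm thick, top surface at z = 730 mm, supported by four round legs of 60 mm diameter, each leg's bounding box inset 20 mm from the nearest pair of top edges, running from the floor.

B is a four-legged stool. The seat is a 251×322×33 mm slab whose top surface is at z = 414 mm; four square legs, each 48×48 mm in cross-section, run from the floor (z = 0) to the underside of the seat, each flush with a corner of the seat.

C is a picture frame with a 493×370 mm rectangular opening (x by z) and a uniform 52 mm border on every side. Frame depth is 21 mm along y. It is built from two vertical stiles running the full outside height and two horizontal rails spanning the gap between the stiles.

Four stools sit around the table at the −y, +y, −x, +x sides. The picture frame is on top of the table.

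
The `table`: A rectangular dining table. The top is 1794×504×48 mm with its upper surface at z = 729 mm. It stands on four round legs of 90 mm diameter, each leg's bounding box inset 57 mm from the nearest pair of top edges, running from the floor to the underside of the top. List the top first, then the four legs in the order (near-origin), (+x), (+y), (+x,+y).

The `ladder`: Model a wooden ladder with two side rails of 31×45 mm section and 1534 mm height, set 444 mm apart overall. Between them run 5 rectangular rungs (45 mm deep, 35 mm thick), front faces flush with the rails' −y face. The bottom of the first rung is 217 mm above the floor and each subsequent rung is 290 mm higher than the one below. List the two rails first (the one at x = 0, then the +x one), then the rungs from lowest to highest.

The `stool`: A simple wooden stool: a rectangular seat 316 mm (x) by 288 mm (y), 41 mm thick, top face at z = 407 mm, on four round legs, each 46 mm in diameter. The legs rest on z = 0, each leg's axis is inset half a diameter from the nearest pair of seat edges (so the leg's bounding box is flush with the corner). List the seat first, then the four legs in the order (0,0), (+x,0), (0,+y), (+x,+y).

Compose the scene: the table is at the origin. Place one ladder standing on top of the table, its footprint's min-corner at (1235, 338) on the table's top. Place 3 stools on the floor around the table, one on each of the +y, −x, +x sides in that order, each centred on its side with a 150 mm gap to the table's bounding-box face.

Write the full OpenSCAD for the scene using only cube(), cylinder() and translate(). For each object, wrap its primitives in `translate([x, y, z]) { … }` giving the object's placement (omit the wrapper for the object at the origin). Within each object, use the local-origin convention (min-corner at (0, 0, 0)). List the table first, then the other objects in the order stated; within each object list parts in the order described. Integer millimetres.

translate([0, 0, 681]) cube([1794, 504, 48]);
translate([102, 102, 0]) cylinder(h = 681, r = 45);
translate([1692, 102, 0]) cylinder(h = 681, r = 45);
translate([102, 402, 0]) cylinder(h = 681, r = 45);
translate([1692, 402, 0]) cylinder(h = 681, r = 45);
translate([1235, 338, 729]) {
  cube([31, 45, 1534]);
  translate([413, 0, 0]) cube([31, 45, 1534]);
  translate([31, 0, 217]) cube([382, 45, 35]);
  translate([31, 0, 507]) cube([382, 45, 35]);
  translate([31, 0, 797]) cube([382, 45, 35]);
  translate([31, 0, 1087]) cube([382, 45, 35]);
  translate([31, 0, 1377]) cube([382, 45, 35]);
}
translate([739, 654, 0]) {
  translate([0, 0, 366]) cube([316, 288, 41]);
  translate([23, 23, 0]) cylinder(h = 366, r = 23);
  translate([293, 23, 0]) cylinder(h = 366, r = 23);
  translate([23, 265, 0]) cylinder(h = 366, r = 23);
  translate([293, 265, 0]) cylinder(h = 366, r = 23);
}
translate([-466, 108, 0]) {
  translate([0, 0, 366]) cube([316, 288, 41]);
  translate([23, 23, 0]) cylinder(h = 366, r = 23);
  translate([293, 23, 0]) cylinder(h = 366, r = 23);
  translate([23, 265, 0]) cylinder(h = 366, r = 23);
  translate([293, 265, 0]) cylinder(h = 366, r = 23);
}
translate([1944, 108, 0]) {
  translate([0, 0, 366]) cube([316, 288, 41]);
  translate([23, 23, 0]) cylinder(h = 366, r = 23);
  translate([293, 23, 0]) cylinder(h = 366, r = 23);
  translate([23, 265, 0]) cylinder(h = 366, r = 23);
  translate([293, 265, 0]) cylinder(h = 366, r = 23);
}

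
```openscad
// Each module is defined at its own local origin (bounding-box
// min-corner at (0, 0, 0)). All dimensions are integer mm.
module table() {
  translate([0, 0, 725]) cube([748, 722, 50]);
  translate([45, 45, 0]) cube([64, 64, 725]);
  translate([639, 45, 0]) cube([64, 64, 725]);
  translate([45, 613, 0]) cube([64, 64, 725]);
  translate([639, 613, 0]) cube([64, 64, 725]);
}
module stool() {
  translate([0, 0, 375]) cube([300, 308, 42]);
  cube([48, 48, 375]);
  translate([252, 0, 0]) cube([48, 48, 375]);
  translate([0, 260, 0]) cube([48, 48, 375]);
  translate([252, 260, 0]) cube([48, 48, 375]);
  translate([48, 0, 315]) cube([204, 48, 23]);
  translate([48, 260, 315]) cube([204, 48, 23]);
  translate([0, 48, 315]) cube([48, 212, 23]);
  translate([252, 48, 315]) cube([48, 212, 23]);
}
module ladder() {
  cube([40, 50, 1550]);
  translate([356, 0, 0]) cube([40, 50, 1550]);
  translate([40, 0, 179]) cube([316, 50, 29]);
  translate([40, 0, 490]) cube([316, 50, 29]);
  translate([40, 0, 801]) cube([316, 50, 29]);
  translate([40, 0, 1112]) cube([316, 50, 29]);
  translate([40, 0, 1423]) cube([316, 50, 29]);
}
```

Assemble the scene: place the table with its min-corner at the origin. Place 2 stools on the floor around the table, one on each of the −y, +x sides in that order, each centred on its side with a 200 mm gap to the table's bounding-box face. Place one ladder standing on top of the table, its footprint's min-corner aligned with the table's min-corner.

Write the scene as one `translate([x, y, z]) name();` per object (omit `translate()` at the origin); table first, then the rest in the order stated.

table();
translate([224, -508, 0]) stool();
translate([948, 207, 0]) stool();
translate([0, 0, 775]) ladder();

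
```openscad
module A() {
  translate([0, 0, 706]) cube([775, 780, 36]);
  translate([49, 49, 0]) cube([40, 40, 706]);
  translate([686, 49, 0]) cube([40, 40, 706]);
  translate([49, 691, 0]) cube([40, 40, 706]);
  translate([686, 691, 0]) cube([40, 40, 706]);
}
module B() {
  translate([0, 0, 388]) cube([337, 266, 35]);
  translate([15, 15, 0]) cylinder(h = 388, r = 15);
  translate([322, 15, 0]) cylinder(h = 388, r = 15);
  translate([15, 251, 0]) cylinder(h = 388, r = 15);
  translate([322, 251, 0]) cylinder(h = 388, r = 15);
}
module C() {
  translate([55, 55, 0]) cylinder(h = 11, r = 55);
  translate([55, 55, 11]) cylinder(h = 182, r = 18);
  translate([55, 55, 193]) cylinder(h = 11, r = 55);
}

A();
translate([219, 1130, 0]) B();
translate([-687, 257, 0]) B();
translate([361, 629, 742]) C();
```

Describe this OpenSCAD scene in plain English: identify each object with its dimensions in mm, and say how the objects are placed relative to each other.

A is a rectangular dining table. The top is 775×780×36 mm with its upper surface at z = 742 mm. It stands on four 40×40 mm square legs, each inset 49 mm from the nearest pair of top edges, running from the floor to the underside of the top.

B is a four-legged stool. The seat is 337×266 mm, 35 mm thick, top at z = 423 mm. It stands on four round legs, each 30 mm in diameter, from z = 0 to the seat underside, each leg's axis is inset half a diameter from the nearest pair of seat edges (so the leg's bounding box is flush with the corner).

C is a spool: two coaxial disc flanges of radius 55 mm and thickness 11 mm, joined by a core cylinder of radius 18 mm and height 182 mm. The lower flange rests on z = 0 and the three cylinders share a vertical axis.

Two stools sit around the table at the +y, −x sides. The spool is on top of the table.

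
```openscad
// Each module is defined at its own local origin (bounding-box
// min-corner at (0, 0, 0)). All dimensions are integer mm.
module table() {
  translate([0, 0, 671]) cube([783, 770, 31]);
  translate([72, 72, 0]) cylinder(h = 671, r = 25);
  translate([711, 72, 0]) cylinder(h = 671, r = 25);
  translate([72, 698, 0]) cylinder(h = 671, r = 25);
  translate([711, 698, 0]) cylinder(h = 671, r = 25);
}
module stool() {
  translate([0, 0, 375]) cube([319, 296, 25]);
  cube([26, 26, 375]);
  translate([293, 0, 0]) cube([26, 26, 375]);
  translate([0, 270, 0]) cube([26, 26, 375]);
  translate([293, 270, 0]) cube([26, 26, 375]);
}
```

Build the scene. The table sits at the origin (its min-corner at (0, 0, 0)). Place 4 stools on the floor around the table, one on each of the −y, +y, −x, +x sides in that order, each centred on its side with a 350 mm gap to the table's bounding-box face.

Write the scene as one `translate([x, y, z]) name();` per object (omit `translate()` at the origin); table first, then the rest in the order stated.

table();
translate([232, -646, 0]) stool();
translate([232, 1120, 0]) stool();
translate([-669, 237, 0]) stool();
translate([1133, 237, 0]) stool();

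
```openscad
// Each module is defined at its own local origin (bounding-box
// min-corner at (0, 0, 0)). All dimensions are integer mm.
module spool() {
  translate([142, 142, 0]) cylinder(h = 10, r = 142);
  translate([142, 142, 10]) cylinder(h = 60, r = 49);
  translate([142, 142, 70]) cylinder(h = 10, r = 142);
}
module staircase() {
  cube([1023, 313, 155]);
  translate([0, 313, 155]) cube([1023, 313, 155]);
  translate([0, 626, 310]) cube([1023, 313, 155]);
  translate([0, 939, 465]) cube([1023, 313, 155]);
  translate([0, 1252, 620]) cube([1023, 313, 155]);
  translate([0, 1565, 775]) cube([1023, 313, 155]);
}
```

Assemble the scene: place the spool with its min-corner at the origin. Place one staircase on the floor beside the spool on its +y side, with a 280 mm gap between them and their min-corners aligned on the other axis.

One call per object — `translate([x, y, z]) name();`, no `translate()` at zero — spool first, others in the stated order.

spool();
translate([0, 564, 0]) staircase();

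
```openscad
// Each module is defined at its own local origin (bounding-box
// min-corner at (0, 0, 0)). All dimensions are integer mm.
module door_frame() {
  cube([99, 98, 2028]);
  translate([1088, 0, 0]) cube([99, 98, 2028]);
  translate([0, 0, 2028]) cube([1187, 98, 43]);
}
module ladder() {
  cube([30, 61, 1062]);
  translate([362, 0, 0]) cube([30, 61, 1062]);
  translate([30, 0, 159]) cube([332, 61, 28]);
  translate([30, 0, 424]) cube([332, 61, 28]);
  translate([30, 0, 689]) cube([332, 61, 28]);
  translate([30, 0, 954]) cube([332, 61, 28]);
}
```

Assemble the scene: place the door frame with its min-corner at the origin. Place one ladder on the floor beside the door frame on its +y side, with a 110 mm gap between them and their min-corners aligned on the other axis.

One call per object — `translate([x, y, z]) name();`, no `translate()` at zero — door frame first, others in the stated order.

door_frame();
translate([0, 208, 0]) ladder();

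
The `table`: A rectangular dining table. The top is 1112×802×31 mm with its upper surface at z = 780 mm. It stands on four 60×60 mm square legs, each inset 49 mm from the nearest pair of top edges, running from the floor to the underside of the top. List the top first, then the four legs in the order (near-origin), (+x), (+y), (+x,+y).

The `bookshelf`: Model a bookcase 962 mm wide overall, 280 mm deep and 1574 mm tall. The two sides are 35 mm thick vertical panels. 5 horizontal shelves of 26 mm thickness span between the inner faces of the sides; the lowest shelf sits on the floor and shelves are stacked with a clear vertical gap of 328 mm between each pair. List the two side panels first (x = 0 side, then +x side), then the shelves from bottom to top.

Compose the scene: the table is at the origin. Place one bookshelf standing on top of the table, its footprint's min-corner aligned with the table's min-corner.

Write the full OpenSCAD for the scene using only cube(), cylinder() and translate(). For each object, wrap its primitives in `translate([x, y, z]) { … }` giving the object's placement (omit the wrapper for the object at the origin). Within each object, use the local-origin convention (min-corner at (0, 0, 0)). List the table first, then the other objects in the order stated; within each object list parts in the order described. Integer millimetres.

translate([0, 0, 749]) cube([1112, 802, 31]);
translate([49, 49, 0]) cube([60, 60, 749]);
translate([1003, 49, 0]) cube([60, 60, 749]);
translate([49, 693, 0]) cube([60, 60, 749]);
translate([1003, 693, 0]) cube([60, 60, 749]);
translate([0, 0, 780]) {
  cube([35, 280, 1574]);
  translate([927, 0, 0]) cube([35, 280, 1574]);
  translate([35, 0, 0]) cube([892, 280, 26]);
  translate([35, 0, 354]) cube([892, 280, 26]);
  translate([35, 0, 708]) cube([892, 280, 26]);
  translate([35, 0, 1062]) cube([892, 280, 26]);
  translate([35, 0, 1416]) cube([892, 280, 26]);
}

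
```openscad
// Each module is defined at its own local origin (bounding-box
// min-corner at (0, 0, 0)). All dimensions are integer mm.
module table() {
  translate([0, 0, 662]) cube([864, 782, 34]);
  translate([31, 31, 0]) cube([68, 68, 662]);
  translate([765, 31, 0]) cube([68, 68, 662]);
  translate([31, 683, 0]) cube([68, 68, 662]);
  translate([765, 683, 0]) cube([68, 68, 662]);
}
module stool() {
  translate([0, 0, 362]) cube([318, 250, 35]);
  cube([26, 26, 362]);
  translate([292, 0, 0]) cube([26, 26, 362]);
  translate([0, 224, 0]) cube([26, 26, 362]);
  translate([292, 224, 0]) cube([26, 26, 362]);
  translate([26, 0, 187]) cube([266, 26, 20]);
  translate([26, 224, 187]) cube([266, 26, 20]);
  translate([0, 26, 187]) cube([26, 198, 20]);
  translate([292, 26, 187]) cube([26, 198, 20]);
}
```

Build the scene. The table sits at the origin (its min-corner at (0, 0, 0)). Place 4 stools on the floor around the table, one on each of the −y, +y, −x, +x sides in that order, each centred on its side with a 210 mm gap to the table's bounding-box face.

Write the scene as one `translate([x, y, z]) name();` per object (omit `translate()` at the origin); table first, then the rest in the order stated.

table();
translate([273, -460, 0]) stool();
translate([273, 992, 0]) stool();
translate([-528, 266, 0]) stool();
translate([1074, 266, 0]) stool();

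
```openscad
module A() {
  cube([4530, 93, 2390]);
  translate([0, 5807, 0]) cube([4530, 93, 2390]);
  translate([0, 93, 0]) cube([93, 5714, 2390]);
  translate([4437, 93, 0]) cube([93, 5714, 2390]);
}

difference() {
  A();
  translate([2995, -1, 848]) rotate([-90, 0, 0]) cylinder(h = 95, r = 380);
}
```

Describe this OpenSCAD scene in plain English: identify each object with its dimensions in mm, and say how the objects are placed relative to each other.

A is the wall frame of a small rectangular building: four walls, each 2390 mm tall and 93 mm thick, enclosing a footprint 4530 mm (x) by 5900 mm (y) outside-to-outside, with no floor or roof. The front and back walls (the −y and +y sides) span the full width; the two side walls fit between them.

The house frame has a circular hole of radius 380 mm through its front wall, centred at (x = 2995, z = 848).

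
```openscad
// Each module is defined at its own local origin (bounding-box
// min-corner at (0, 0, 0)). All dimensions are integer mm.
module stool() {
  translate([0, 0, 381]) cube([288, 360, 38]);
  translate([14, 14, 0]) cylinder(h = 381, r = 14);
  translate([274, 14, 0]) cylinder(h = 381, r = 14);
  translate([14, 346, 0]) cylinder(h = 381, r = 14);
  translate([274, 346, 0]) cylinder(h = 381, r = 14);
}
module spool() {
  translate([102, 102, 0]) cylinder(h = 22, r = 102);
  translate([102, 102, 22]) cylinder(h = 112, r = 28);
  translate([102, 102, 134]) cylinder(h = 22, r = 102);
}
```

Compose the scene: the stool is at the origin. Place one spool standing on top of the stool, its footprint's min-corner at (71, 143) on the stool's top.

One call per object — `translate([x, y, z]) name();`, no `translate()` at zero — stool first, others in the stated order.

stool();
translate([71, 143, 419]) spool();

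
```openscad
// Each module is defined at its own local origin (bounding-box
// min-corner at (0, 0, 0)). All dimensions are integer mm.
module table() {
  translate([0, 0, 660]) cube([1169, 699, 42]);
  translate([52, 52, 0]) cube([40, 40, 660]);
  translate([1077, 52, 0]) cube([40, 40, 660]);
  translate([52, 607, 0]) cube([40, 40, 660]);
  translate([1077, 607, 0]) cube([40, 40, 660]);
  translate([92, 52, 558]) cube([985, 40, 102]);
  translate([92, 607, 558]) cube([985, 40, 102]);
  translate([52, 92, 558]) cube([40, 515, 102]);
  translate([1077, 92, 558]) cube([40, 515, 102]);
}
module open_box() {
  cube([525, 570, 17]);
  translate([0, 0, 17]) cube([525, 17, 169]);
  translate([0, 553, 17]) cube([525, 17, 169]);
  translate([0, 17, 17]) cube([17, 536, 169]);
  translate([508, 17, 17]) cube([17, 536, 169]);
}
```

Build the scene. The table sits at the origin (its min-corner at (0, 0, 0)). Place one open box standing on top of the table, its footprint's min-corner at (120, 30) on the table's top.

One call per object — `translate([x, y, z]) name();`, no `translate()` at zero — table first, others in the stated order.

table();
translate([120, 30, 702]) open_box();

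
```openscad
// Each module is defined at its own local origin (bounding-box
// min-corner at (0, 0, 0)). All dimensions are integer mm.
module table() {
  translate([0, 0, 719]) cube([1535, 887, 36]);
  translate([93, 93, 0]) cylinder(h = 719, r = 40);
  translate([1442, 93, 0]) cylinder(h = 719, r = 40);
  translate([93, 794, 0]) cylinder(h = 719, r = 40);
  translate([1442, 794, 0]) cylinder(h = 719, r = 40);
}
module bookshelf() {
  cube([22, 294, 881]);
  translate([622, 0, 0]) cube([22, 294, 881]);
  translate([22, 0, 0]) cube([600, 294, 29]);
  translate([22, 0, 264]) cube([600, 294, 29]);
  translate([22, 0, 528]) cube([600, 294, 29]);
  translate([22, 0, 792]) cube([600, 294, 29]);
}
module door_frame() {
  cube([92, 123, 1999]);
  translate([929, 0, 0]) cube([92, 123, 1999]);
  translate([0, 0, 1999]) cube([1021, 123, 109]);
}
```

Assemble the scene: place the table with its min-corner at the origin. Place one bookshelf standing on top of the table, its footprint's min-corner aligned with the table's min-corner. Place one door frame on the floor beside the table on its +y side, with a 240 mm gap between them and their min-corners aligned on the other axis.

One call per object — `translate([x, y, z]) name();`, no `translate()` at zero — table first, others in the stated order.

table();
translate([0, 0, 755]) bookshelf();
translate([0, 1127, 0]) door_frame();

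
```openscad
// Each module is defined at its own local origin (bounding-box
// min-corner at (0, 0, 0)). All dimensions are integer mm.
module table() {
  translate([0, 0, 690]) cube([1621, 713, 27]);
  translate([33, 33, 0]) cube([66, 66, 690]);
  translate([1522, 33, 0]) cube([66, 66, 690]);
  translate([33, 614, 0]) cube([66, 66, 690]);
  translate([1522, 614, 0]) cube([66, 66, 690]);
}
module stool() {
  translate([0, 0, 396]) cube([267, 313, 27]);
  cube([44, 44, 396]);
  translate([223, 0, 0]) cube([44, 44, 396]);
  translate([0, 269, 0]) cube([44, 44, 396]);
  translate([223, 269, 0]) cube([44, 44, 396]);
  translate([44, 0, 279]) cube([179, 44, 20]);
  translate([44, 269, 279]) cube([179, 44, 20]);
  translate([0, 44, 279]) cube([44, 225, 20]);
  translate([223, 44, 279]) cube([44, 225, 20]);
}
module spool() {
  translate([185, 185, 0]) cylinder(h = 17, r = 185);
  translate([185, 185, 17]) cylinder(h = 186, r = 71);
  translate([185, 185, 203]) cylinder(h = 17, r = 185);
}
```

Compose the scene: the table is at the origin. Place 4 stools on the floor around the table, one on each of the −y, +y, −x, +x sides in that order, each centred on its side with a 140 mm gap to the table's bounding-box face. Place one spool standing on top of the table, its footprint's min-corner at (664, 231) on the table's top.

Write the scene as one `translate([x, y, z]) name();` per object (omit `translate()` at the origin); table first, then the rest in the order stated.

table();
translate([677, -453, 0]) stool();
translate([677, 853, 0]) stool();
translate([-407, 200, 0]) stool();
translate([1761, 200, 0]) stool();
translate([664, 231, 717]) spool();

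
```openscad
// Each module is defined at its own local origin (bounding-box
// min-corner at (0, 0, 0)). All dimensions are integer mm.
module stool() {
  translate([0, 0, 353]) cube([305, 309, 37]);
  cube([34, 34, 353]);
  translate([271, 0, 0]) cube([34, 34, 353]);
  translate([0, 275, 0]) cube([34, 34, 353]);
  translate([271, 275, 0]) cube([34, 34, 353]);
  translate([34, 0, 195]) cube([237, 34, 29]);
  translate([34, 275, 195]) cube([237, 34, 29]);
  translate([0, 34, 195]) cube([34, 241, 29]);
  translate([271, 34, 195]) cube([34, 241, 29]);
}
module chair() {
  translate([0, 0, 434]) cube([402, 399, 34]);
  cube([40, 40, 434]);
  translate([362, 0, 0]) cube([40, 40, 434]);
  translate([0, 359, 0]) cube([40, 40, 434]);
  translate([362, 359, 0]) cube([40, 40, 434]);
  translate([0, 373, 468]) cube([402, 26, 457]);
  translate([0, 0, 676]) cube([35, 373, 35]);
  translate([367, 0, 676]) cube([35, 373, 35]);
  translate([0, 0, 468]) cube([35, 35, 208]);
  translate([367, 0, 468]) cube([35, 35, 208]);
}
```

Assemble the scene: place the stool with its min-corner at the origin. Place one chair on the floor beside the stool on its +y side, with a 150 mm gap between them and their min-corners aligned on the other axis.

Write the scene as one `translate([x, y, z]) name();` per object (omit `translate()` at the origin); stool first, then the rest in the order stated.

stool();
translate([0, 459, 0]) chair();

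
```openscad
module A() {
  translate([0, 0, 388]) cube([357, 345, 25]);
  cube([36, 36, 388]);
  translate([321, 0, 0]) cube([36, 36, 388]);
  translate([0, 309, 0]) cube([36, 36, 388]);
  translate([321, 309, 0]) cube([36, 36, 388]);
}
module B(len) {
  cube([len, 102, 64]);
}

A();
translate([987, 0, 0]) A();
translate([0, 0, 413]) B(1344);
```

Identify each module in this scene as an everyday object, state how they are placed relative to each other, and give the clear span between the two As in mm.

Second stool starts at x = 987; first ends at x = 357; clear span = 987 − 357 = 630 mm.

A is a stool. B is a beam. A beam spans the tops of two stools. The clear span between the two stools is 630 mm.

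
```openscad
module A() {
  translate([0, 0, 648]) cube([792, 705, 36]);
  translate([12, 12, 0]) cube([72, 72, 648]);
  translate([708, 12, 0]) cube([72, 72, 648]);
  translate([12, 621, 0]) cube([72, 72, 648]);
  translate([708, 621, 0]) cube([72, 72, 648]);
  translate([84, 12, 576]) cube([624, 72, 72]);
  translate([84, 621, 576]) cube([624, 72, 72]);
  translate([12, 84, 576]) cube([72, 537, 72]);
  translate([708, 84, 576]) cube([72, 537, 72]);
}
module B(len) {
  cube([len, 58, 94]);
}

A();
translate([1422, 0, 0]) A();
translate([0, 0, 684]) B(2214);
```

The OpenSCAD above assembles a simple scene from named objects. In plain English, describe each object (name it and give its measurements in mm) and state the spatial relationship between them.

A is a table: top 792 mm (x) × 705 mm (y), 36 mm thick, upper face at z = 684 mm, on four 72×72 mm square legs, each inset 12 mm from the nearest pair of top edges, running from z = 0 to the bottom of the top. Four apron rails, 72 mm thick and 72 mm tall, run between adjacent legs with their top edges flush with the underside of the top and their outer faces flush with the legs' outer faces.

B is a rectangular beam 2214 mm long (x), 58 mm deep (y), 94 mm thick (z).

The beam spans the tops of two tables placed 630 mm apart, resting at z = 684 mm.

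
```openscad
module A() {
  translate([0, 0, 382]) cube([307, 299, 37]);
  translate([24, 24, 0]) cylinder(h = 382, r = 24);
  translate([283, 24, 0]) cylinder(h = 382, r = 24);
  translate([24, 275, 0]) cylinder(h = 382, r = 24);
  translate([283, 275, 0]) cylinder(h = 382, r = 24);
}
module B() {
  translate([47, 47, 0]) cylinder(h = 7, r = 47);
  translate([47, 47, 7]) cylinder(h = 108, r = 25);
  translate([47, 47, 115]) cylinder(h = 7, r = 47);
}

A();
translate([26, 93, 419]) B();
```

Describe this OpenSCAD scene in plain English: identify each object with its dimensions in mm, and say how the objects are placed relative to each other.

A is a four-legged stool. The seat is a 307×299×37 mm slab whose top surface is at z = 419 mm; four round legs, each 48 mm in diameter, run from the floor (z = 0) to the underside of the seat, each leg's axis is inset half a diameter from the nearest pair of seat edges (so the leg's bounding box is flush with the corner).

B is a spool: two coaxial disc flanges of radius 47 mm and thickness 7 mm, joined by a core cylinder of radius 25 mm and height 108 mm. The lower flange rests on z = 0 and the three cylinders share a vertical axis.

The spool is on top of the stool.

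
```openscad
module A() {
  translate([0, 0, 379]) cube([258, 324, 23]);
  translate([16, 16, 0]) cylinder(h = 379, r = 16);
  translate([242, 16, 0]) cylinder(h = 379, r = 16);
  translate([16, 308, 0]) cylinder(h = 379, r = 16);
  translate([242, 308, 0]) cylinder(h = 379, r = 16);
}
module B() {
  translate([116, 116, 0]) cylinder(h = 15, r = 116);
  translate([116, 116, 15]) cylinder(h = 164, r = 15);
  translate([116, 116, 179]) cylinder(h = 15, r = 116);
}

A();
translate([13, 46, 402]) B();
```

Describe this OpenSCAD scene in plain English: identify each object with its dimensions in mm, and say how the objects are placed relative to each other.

A is a four-legged stool. The seat is 258×324 mm, 23 mm thick, top at z = 402 mm. It stands on four round legs, each 32 mm in diameter, from z = 0 to the seat underside, each leg's axis is inset half a diameter from the nearest pair of seat edges (so the leg's bounding box is flush with the corner).

B is a spool: two coaxial disc flanges of radius 116 mm and thickness 15 mm, joined by a core cylinder of radius 15 mm and height 164 mm. The lower flange rests on z = 0 and the three cylinders share a vertical axis.

The spool is on top of the stool, centred.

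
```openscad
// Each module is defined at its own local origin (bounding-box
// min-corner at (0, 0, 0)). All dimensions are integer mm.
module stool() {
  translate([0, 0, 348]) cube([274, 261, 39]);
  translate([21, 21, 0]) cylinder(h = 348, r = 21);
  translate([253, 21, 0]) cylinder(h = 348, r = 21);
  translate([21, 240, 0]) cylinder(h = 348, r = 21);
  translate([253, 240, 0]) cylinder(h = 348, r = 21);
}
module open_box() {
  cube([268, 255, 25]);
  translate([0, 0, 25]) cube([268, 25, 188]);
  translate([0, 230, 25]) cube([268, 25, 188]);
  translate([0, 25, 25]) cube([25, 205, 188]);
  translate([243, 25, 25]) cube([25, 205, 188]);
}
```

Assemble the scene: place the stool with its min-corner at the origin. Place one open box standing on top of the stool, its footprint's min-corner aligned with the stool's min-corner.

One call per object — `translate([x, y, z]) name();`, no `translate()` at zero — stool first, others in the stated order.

stool();
translate([0, 0, 387]) open_box();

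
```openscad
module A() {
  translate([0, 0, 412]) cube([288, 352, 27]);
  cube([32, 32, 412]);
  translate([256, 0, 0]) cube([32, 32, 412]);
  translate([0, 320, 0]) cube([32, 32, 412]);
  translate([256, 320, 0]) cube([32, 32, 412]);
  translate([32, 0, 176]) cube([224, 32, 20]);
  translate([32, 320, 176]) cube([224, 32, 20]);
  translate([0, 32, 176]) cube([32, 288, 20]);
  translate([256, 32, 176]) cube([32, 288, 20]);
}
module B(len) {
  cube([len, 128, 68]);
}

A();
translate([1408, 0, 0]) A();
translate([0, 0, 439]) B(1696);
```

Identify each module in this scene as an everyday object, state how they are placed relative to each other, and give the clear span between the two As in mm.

Second stool starts at x = 1408; first ends at x = 288; clear span = 1408 − 288 = 1120 mm.

A is a stool. B is a beam. A beam spans the tops of two stools. The clear span between the two stools is 1120 mm.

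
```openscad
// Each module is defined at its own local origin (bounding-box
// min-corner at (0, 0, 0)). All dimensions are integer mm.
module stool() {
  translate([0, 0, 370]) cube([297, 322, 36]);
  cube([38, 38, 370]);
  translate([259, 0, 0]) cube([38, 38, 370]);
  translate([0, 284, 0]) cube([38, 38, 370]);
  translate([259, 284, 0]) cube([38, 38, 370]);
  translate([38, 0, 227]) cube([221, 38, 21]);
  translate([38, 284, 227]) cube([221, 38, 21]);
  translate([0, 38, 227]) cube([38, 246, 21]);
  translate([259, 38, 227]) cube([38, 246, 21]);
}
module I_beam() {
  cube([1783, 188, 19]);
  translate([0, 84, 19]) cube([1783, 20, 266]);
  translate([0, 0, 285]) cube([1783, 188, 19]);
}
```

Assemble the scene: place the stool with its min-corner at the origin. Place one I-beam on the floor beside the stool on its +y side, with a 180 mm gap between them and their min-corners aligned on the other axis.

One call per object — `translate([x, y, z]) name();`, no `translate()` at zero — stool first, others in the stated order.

stool();
translate([0, 502, 0]) I_beam();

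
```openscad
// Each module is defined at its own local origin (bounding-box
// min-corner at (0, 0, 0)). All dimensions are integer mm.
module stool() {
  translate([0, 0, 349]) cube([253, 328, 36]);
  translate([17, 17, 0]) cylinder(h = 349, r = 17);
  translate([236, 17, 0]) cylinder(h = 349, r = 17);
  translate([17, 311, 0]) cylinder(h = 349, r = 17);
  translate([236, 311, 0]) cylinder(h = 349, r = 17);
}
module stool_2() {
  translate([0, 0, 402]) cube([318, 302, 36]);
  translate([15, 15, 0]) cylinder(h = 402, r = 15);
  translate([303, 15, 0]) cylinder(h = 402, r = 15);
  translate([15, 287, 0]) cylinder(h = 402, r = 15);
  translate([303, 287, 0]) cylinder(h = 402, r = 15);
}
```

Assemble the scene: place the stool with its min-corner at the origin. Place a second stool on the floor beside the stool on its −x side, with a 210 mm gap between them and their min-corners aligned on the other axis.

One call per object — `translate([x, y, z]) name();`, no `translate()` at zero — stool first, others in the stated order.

stool();
translate([-528, 0, 0]) stool_2();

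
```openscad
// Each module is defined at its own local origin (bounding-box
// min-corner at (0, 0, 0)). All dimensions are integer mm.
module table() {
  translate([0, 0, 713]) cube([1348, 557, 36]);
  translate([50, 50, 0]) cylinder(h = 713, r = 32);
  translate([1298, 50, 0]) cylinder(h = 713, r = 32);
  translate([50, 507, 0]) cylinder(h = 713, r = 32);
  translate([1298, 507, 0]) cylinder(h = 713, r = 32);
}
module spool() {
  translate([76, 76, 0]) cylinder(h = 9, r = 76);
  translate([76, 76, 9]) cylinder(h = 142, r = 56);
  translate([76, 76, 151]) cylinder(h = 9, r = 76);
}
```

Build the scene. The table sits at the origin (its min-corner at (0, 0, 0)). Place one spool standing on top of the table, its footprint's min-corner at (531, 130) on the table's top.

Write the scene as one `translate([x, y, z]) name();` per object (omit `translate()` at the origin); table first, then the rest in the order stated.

table();
translate([531, 130, 749]) spool();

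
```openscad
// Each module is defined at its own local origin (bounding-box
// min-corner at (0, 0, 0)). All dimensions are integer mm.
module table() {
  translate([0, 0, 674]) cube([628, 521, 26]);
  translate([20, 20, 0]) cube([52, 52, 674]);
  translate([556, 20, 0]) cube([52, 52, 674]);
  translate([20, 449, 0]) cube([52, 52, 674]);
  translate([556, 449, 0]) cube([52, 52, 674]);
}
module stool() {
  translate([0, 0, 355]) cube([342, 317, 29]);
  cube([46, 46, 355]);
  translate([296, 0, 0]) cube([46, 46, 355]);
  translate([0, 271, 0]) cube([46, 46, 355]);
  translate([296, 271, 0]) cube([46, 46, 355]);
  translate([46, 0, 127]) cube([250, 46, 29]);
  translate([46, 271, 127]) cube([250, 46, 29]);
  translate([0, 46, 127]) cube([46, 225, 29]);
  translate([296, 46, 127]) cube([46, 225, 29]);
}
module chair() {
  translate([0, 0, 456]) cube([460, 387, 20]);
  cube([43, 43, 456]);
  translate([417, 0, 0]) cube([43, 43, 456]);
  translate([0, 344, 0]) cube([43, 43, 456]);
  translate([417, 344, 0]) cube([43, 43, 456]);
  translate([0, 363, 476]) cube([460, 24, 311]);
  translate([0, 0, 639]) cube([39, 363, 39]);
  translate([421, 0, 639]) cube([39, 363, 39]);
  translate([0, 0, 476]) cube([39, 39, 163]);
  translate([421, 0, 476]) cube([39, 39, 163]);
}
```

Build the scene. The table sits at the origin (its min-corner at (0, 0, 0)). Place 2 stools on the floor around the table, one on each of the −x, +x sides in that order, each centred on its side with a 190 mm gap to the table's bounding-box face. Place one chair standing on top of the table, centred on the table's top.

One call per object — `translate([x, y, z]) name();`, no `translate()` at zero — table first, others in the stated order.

table();
translate([-532, 102, 0]) stool();
translate([818, 102, 0]) stool();
translate([84, 67, 700]) chair();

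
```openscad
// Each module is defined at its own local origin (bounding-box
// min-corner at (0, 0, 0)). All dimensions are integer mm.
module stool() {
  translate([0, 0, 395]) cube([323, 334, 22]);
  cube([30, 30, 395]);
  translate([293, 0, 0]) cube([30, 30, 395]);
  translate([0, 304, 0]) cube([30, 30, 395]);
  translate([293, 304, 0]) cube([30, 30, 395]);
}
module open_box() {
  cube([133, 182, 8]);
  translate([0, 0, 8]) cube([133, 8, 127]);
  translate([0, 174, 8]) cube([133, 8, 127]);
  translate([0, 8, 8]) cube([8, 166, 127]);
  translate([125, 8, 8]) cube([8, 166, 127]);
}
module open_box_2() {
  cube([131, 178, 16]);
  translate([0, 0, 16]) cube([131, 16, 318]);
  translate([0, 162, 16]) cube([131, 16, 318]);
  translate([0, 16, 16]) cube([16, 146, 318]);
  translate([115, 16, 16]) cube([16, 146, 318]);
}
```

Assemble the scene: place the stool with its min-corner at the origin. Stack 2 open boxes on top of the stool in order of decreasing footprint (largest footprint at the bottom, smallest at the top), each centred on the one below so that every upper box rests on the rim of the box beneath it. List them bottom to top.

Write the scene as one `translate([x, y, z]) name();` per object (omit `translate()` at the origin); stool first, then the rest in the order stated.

stool();
translate([95, 76, 417]) open_box();
translate([96, 78, 552]) open_box_2();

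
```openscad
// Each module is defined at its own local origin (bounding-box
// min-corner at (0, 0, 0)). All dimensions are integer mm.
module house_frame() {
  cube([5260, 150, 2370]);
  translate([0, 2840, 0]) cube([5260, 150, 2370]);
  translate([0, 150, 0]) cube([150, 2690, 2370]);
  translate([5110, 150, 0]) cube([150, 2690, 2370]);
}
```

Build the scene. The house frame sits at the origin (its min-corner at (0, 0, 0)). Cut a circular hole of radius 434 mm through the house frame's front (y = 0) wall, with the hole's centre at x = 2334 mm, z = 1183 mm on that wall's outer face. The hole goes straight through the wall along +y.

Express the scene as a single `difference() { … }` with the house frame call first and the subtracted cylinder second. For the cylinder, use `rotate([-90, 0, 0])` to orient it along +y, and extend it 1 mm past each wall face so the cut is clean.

difference() {
  house_frame();
  translate([2334, -1, 1183]) rotate([-90, 0, 0]) cylinder(h = 152, r = 434);
}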